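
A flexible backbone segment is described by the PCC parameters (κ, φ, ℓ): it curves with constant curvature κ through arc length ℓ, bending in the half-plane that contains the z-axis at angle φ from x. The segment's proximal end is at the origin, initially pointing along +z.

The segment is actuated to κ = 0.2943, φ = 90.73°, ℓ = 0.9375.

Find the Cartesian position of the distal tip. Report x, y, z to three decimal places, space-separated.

-0.002 0.129 0.926

θ = κ·ℓ = 0.2943 × 0.9375 = 0.27591 rad
ρ = (1 − cos θ)/κ = (1 − 0.96218)/0.2943 = 0.12851
z = sin θ / κ = 0.27242/0.2943 = 0.92565
x = ρ cos φ = 0.12851 × cos(90.73°) = -0.00164
y = ρ sin φ = 0.12851 × sin(90.73°) = 0.12850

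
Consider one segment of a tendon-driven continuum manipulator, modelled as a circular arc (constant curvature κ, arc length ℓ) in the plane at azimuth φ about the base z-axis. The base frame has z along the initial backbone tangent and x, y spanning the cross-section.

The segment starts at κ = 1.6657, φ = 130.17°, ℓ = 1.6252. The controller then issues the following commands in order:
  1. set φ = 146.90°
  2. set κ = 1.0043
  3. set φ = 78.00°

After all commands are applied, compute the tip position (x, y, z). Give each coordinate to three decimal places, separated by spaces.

initial: κ=1.6657, φ=130.17°, ℓ=1.6252
cmd 1: set φ=146.90° → (κ,φ,ℓ)=(1.6657,146.90°,1.6252) → tip=(-0.9591,0.6252,0.2527)
cmd 2: set κ=1.0043 → (κ,φ,ℓ)=(1.0043,146.90°,1.6252) → tip=(-0.8853,0.5771,0.9938)
cmd 3: set φ=78.00° → (κ,φ,ℓ)=(1.0043,78.00°,1.6252) → tip=(0.2197,1.0337,0.9938)

0.220 1.034 0.994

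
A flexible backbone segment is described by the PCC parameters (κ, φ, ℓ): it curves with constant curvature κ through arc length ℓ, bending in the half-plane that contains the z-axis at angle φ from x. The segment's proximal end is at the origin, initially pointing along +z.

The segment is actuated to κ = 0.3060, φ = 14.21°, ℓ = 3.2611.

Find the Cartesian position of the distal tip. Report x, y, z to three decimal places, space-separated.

θ = κ·ℓ = 0.3060 × 3.2611 = 0.99790 rad
ρ = (1 − cos θ)/κ = (1 − 0.54207)/0.3060 = 1.49650
z = sin θ / κ = 0.84033/0.3060 = 2.74619
x = ρ cos φ = 1.49650 × cos(14.21°) = 1.45071
y = ρ sin φ = 1.49650 × sin(14.21°) = 0.36736

1.451 0.367 2.746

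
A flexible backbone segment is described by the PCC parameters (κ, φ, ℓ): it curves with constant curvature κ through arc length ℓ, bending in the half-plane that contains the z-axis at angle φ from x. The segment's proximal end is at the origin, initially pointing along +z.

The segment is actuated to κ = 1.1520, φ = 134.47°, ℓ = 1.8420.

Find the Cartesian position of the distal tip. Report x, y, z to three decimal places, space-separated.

-0.927 0.944 0.739

θ = κ·ℓ = 1.1520 × 1.8420 = 2.12198 rad
ρ = (1 − cos θ)/κ = (1 − -0.52370)/1.1520 = 1.32266
z = sin θ / κ = 0.85190/1.1520 = 0.73950
x = ρ cos φ = 1.32266 × cos(134.47°) = -0.92657
y = ρ sin φ = 1.32266 × sin(134.47°) = 0.94387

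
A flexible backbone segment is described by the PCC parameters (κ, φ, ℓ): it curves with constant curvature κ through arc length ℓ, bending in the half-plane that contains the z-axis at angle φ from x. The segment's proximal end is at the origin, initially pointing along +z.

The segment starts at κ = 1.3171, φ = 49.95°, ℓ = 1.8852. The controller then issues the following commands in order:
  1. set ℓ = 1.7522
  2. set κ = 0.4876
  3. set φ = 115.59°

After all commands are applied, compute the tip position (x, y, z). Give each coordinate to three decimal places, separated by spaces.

initial: κ=1.3171, φ=49.95°, ℓ=1.8852
cmd 1: set ℓ=1.7522 → (κ,φ,ℓ)=(1.3171,49.95°,1.7522) → tip=(0.8169,0.9718,0.5622)
cmd 2: set κ=0.4876 → (κ,φ,ℓ)=(0.4876,49.95°,1.7522) → tip=(0.4530,0.5390,1.5467)
cmd 3: set φ=115.59° → (κ,φ,ℓ)=(0.4876,115.59°,1.7522) → tip=(-0.3041,0.6350,1.5467)

-0.304 0.635 1.547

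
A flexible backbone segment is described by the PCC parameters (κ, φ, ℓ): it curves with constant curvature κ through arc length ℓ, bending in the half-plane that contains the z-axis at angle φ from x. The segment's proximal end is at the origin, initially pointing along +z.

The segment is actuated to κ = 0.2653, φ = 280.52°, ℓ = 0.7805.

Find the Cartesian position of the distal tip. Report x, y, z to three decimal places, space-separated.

0.015 -0.079 0.775

θ = κ·ℓ = 0.2653 × 0.7805 = 0.20707 rad
ρ = (1 − cos θ)/κ = (1 − 0.97864)/0.2653 = 0.08052
z = sin θ / κ = 0.20559/0.2653 = 0.77493
x = ρ cos φ = 0.08052 × cos(280.52°) = 0.01470
y = ρ sin φ = 0.08052 × sin(280.52°) = -0.07917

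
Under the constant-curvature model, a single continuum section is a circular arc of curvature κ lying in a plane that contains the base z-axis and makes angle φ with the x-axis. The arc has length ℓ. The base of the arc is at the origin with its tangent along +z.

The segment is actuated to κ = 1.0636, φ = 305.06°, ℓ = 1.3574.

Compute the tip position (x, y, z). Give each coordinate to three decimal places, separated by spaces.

θ = κ·ℓ = 1.0636 × 1.3574 = 1.44373 rad
ρ = (1 − cos θ)/κ = (1 − 0.12672)/1.0636 = 0.82106
z = sin θ / κ = 0.99194/1.0636 = 0.93262
x = ρ cos φ = 0.82106 × cos(305.06°) = 0.47164
y = ρ sin φ = 0.82106 × sin(305.06°) = -0.67208

0.472 -0.672 0.933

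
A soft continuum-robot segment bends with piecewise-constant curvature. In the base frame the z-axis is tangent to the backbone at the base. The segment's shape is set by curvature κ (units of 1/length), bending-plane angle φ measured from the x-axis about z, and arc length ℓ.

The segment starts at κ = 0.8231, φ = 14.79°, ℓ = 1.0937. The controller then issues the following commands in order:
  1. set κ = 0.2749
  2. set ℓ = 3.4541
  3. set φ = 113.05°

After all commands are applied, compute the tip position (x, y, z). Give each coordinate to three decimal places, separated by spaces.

initial: κ=0.8231, φ=14.79°, ℓ=1.0937
cmd 1: set κ=0.2749 → (κ,φ,ℓ)=(0.2749,14.79°,1.0937) → tip=(0.1578,0.0417,1.0773)
cmd 2: set ℓ=3.4541 → (κ,φ,ℓ)=(0.2749,14.79°,3.4541) → tip=(1.4700,0.3881,2.9580)
cmd 3: set φ=113.05° → (κ,φ,ℓ)=(0.2749,113.05°,3.4541) → tip=(-0.5953,1.3989,2.9580)

-0.595 1.399 2.958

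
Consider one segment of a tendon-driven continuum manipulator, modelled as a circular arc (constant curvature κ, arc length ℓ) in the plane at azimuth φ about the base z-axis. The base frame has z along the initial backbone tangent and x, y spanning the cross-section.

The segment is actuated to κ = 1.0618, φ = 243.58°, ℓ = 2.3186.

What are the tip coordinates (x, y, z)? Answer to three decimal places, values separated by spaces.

θ = κ·ℓ = 1.0618 × 2.3186 = 2.46189 rad
ρ = (1 − cos θ)/κ = (1 − -0.77776)/1.0618 = 1.67429
z = sin θ / κ = 0.62856/1.0618 = 0.59198
x = ρ cos φ = 1.67429 × cos(243.58°) = -0.74497
y = ρ sin φ = 1.67429 × sin(243.58°) = -1.49942

-0.745 -1.499 0.592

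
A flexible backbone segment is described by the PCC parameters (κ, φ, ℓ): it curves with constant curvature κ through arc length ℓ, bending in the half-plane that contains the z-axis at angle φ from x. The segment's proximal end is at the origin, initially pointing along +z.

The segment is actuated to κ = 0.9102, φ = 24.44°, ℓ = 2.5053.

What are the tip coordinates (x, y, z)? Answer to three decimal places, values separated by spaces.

1.652 0.751 0.834

θ = κ·ℓ = 0.9102 × 2.5053 = 2.28032 rad
ρ = (1 − cos θ)/κ = (1 − -0.65148)/0.9102 = 1.81441
z = sin θ / κ = 0.75867/0.9102 = 0.83352
x = ρ cos φ = 1.81441 × cos(24.44°) = 1.65183
y = ρ sin φ = 1.81441 × sin(24.44°) = 0.75069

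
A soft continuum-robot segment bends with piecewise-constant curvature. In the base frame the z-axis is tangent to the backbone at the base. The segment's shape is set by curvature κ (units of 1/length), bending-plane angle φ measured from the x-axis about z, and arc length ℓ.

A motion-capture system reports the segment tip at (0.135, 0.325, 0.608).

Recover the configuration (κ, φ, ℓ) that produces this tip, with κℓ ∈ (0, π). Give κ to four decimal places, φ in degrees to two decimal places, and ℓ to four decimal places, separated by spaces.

1.4262 67.44 0.7358

ρ = √(x²+y²) = √(0.135² + 0.325²) = 0.35192
φ = atan2(y, x) mod 360° = atan2(0.325, 0.135) = 67.4428°
|p|² = ρ² + z² = 0.35192² + 0.608² = 0.49351
κ = 2ρ / |p|² = 2×0.35192 / 0.49351 = 1.42619
θ = 2·atan2(ρ, z) = 2·atan2(0.35192, 0.608) = 1.04940 rad
ℓ = θ/κ = 1.04940/1.42619 = 0.73581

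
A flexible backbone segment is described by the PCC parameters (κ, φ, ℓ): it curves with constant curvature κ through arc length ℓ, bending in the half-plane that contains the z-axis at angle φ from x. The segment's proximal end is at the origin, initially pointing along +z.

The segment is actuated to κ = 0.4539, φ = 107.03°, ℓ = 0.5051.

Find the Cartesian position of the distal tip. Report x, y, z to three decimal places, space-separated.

-0.017 0.055 0.501

θ = κ·ℓ = 0.4539 × 0.5051 = 0.22926 rad
ρ = (1 − cos θ)/κ = (1 − 0.97383)/0.4539 = 0.05765
z = sin θ / κ = 0.22726/0.4539 = 0.50069
x = ρ cos φ = 0.05765 × cos(107.03°) = -0.01688
y = ρ sin φ = 0.05765 × sin(107.03°) = 0.05512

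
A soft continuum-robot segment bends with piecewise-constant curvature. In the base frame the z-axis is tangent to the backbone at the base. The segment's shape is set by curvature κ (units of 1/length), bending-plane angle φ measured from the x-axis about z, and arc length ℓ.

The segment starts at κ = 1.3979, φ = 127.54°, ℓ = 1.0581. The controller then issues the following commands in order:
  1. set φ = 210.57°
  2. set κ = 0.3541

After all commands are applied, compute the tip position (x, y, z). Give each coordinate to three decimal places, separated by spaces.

-0.169 -0.100 1.034

initial: κ=1.3979, φ=127.54°, ℓ=1.0581
cmd 1: set φ=210.57° → (κ,φ,ℓ)=(1.3979,210.57°,1.0581) → tip=(-0.5595,-0.3305,0.7124)
cmd 2: set κ=0.3541 → (κ,φ,ℓ)=(0.3541,210.57°,1.0581) → tip=(-0.1687,-0.0996,1.0335)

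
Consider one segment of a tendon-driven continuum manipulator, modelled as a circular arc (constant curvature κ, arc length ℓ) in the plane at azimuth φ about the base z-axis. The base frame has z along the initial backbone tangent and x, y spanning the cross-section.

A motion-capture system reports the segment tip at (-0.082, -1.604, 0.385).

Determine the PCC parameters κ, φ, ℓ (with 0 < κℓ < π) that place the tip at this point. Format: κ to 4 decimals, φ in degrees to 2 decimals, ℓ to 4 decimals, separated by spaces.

1.1776 267.07 2.2682

ρ = √(x²+y²) = √(-0.082² + -1.604²) = 1.60609
φ = atan2(y, x) mod 360° = atan2(-1.604, -0.082) = 267.0735°
|p|² = ρ² + z² = 1.60609² + 0.385² = 2.72777
κ = 2ρ / |p|² = 2×1.60609 / 2.72777 = 1.17759
θ = 2·atan2(ρ, z) = 2·atan2(1.60609, 0.385) = 2.67105 rad
ℓ = θ/κ = 2.67105/1.17759 = 2.26823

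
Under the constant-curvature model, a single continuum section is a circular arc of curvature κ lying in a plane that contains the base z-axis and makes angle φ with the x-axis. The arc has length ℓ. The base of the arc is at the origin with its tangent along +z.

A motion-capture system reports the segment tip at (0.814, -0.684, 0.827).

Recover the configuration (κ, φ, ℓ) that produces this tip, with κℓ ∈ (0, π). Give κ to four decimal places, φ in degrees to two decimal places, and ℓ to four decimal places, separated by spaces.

1.1720 319.96 1.5524

ρ = √(x²+y²) = √(0.814² + -0.684²) = 1.06323
φ = atan2(y, x) mod 360° = atan2(-0.684, 0.814) = 319.9598°
|p|² = ρ² + z² = 1.06323² + 0.827² = 1.81438
κ = 2ρ / |p|² = 2×1.06323 / 1.81438 = 1.17200
θ = 2·atan2(ρ, z) = 2·atan2(1.06323, 0.827) = 1.81945 rad
ℓ = θ/κ = 1.81945/1.17200 = 1.55243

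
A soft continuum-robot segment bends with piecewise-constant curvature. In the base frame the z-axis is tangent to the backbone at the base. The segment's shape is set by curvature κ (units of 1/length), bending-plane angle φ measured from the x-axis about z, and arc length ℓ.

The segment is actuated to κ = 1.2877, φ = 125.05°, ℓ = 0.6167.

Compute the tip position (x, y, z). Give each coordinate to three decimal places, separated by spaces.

-0.133 0.190 0.554

θ = κ·ℓ = 1.2877 × 0.6167 = 0.79412 rad
ρ = (1 − cos θ)/κ = (1 − 0.70091)/1.2877 = 0.23227
z = sin θ / κ = 0.71325/1.2877 = 0.55389
x = ρ cos φ = 0.23227 × cos(125.05°) = -0.13339
y = ρ sin φ = 0.23227 × sin(125.05°) = 0.19015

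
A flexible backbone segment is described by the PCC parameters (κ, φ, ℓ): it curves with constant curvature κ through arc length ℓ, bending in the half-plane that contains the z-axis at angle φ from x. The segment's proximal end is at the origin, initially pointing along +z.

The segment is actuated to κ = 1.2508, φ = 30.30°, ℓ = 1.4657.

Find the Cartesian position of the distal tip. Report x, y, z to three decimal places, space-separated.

0.869 0.508 0.772

θ = κ·ℓ = 1.2508 × 1.4657 = 1.83330 rad
ρ = (1 − cos θ)/κ = (1 − -0.25950)/1.2508 = 1.00695
z = sin θ / κ = 0.96574/1.2508 = 0.77210
x = ρ cos φ = 1.00695 × cos(30.30°) = 0.86940
y = ρ sin φ = 1.00695 × sin(30.30°) = 0.50804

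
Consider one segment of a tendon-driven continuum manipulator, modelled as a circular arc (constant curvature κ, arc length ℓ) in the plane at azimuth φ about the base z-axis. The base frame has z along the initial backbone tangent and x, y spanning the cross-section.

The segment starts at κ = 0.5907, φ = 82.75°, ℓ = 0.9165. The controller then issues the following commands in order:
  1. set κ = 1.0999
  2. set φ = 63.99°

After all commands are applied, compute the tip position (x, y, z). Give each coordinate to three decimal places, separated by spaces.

initial: κ=0.5907, φ=82.75°, ℓ=0.9165
cmd 1: set κ=1.0999 → (κ,φ,ℓ)=(1.0999,82.75°,0.9165) → tip=(0.0535,0.4207,0.7690)
cmd 2: set φ=63.99° → (κ,φ,ℓ)=(1.0999,63.99°,0.9165) → tip=(0.1860,0.3812,0.7690)

0.186 0.381 0.769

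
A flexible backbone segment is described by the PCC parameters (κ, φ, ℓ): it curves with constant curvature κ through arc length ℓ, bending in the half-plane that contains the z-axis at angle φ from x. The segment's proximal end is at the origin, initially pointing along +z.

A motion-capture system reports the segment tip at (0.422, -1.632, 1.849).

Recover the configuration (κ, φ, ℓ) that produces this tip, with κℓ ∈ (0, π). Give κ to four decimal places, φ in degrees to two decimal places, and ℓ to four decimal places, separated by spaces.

0.5385 284.50 2.7454

ρ = √(x²+y²) = √(0.422² + -1.632²) = 1.68568
φ = atan2(y, x) mod 360° = atan2(-1.632, 0.422) = 284.4979°
|p|² = ρ² + z² = 1.68568² + 1.849² = 6.26031
κ = 2ρ / |p|² = 2×1.68568 / 6.26031 = 0.53853
θ = 2·atan2(ρ, z) = 2·atan2(1.68568, 1.849) = 1.47845 rad
ℓ = θ/κ = 1.47845/0.53853 = 2.74535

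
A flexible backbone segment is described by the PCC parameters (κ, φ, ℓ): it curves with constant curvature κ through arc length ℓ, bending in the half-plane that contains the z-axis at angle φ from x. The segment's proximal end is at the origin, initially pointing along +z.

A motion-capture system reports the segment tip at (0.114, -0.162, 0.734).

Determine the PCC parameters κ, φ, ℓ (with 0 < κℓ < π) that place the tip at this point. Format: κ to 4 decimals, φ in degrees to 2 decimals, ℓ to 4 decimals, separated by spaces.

ρ = √(x²+y²) = √(0.114² + -0.162²) = 0.19809
φ = atan2(y, x) mod 360° = atan2(-0.162, 0.114) = 305.1342°
|p|² = ρ² + z² = 0.19809² + 0.734² = 0.57800
κ = 2ρ / |p|² = 2×0.19809 / 0.57800 = 0.68544
θ = 2·atan2(ρ, z) = 2·atan2(0.19809, 0.734) = 0.52720 rad
ℓ = θ/κ = 0.52720/0.68544 = 0.76914

0.6854 305.13 0.7691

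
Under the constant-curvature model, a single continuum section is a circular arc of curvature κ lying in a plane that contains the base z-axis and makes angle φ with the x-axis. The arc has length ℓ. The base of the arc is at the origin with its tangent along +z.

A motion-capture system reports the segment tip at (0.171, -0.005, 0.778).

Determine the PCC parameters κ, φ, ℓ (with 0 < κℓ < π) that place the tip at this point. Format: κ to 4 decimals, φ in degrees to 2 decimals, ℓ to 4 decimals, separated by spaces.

0.5392 358.33 0.8028

ρ = √(x²+y²) = √(0.171² + -0.005²) = 0.17107
φ = atan2(y, x) mod 360° = atan2(-0.005, 0.171) = 358.3252°
|p|² = ρ² + z² = 0.17107² + 0.778² = 0.63455
κ = 2ρ / |p|² = 2×0.17107 / 0.63455 = 0.53919
θ = 2·atan2(ρ, z) = 2·atan2(0.17107, 0.778) = 0.43289 rad
ℓ = θ/κ = 0.43289/0.53919 = 0.80284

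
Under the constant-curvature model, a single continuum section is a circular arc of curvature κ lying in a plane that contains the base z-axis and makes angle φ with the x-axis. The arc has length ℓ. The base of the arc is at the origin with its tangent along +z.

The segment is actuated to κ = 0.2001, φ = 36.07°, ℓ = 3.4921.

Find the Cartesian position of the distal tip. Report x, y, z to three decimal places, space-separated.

0.947 0.690 3.215

θ = κ·ℓ = 0.2001 × 3.4921 = 0.69877 rad
ρ = (1 − cos θ)/κ = (1 − 0.76563)/0.2001 = 1.17124
z = sin θ / κ = 0.64328/0.2001 = 3.21477
x = ρ cos φ = 1.17124 × cos(36.07°) = 0.94671
y = ρ sin φ = 1.17124 × sin(36.07°) = 0.68960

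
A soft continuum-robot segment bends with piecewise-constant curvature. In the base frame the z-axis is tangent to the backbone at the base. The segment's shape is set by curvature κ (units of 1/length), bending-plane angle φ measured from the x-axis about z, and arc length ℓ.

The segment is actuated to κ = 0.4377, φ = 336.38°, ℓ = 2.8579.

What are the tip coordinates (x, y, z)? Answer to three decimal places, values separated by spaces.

θ = κ·ℓ = 0.4377 × 2.8579 = 1.25090 rad
ρ = (1 − cos θ)/κ = (1 − 0.31447)/0.4377 = 1.56622
z = sin θ / κ = 0.94927/0.4377 = 2.16877
x = ρ cos φ = 1.56622 × cos(336.38°) = 1.43501
y = ρ sin φ = 1.56622 × sin(336.38°) = -0.62754

1.435 -0.628 2.169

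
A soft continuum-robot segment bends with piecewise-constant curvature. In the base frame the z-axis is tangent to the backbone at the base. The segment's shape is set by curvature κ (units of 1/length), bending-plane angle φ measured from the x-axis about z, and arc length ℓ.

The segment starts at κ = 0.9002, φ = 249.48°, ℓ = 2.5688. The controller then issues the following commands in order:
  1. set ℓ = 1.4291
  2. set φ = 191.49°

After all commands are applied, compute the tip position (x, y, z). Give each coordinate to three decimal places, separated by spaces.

-0.783 -0.159 1.066

initial: κ=0.9002, φ=249.48°, ℓ=2.5688
cmd 1: set ℓ=1.4291 → (κ,φ,ℓ)=(0.9002,249.48°,1.4291) → tip=(-0.2802,-0.7485,1.0663)
cmd 2: set φ=191.49° → (κ,φ,ℓ)=(0.9002,191.49°,1.4291) → tip=(-0.7832,-0.1592,1.0663)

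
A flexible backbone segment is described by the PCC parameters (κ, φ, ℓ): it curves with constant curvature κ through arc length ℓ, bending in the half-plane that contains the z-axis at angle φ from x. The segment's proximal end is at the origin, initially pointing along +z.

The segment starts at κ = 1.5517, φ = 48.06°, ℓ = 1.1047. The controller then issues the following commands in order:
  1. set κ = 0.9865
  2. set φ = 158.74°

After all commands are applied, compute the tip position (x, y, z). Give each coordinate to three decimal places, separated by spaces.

-0.508 0.198 0.899

initial: κ=1.5517, φ=48.06°, ℓ=1.1047
cmd 1: set κ=0.9865 → (κ,φ,ℓ)=(0.9865,48.06°,1.1047) → tip=(0.3640,0.4052,0.8987)
cmd 2: set φ=158.74° → (κ,φ,ℓ)=(0.9865,158.74°,1.1047) → tip=(-0.5076,0.1975,0.8987)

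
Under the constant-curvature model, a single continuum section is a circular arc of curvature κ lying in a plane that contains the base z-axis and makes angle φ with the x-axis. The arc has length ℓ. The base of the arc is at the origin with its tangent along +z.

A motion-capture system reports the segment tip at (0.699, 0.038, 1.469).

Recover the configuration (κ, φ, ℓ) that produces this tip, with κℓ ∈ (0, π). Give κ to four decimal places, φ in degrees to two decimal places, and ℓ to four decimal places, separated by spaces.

ρ = √(x²+y²) = √(0.699² + 0.038²) = 0.70003
φ = atan2(y, x) mod 360° = atan2(0.038, 0.699) = 3.1117°
|p|² = ρ² + z² = 0.70003² + 1.469² = 2.64801
κ = 2ρ / |p|² = 2×0.70003 / 2.64801 = 0.52872
θ = 2·atan2(ρ, z) = 2·atan2(0.70003, 1.469) = 0.88940 rad
ℓ = θ/κ = 0.88940/0.52872 = 1.68217

0.5287 3.11 1.6822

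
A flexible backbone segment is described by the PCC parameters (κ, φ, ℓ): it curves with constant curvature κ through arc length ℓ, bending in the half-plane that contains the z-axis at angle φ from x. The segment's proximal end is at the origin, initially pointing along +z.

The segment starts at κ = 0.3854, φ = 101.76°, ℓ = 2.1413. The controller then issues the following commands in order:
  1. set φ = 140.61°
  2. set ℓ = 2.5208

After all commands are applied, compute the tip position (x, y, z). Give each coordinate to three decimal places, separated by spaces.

initial: κ=0.3854, φ=101.76°, ℓ=2.1413
cmd 1: set φ=140.61° → (κ,φ,ℓ)=(0.3854,140.61°,2.1413) → tip=(-0.6450,0.5296,1.9064)
cmd 2: set ℓ=2.5208 → (κ,φ,ℓ)=(0.3854,140.61°,2.5208) → tip=(-0.8742,0.7178,2.1426)

-0.874 0.718 2.143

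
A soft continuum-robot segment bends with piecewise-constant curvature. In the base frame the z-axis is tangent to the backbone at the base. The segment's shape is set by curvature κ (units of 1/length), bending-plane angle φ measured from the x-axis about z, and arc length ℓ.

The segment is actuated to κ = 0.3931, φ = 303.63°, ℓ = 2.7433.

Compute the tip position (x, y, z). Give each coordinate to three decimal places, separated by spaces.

θ = κ·ℓ = 0.3931 × 2.7433 = 1.07839 rad
ρ = (1 − cos θ)/κ = (1 − 0.47275)/0.3931 = 1.34127
z = sin θ / κ = 0.88120/0.3931 = 2.24166
x = ρ cos φ = 1.34127 × cos(303.63°) = 0.74283
y = ρ sin φ = 1.34127 × sin(303.63°) = -1.11678

0.743 -1.117 2.242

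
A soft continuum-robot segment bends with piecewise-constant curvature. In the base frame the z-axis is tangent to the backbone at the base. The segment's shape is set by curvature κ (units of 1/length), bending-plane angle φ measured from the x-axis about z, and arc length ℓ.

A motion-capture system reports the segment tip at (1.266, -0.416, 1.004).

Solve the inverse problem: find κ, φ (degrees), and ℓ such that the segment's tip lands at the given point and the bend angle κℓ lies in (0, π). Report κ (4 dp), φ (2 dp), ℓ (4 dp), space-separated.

0.9574 341.81 1.9326

ρ = √(x²+y²) = √(1.266² + -0.416²) = 1.33260
φ = atan2(y, x) mod 360° = atan2(-0.416, 1.266) = 341.8098°
|p|² = ρ² + z² = 1.33260² + 1.004² = 2.78383
κ = 2ρ / |p|² = 2×1.33260 / 2.78383 = 0.95738
θ = 2·atan2(ρ, z) = 2·atan2(1.33260, 1.004) = 1.85022 rad
ℓ = θ/κ = 1.85022/0.95738 = 1.93258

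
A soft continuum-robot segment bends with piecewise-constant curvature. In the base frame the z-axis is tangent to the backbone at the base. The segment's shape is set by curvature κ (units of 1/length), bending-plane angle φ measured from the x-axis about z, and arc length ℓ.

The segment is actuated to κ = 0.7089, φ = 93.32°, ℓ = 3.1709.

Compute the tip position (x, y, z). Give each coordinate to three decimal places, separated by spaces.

θ = κ·ℓ = 0.7089 × 3.1709 = 2.24785 rad
ρ = (1 − cos θ)/κ = (1 − -0.62650)/0.7089 = 2.29440
z = sin θ / κ = 0.77942/0.7089 = 1.09948
x = ρ cos φ = 2.29440 × cos(93.32°) = -0.13287
y = ρ sin φ = 2.29440 × sin(93.32°) = 2.29055

-0.133 2.291 1.099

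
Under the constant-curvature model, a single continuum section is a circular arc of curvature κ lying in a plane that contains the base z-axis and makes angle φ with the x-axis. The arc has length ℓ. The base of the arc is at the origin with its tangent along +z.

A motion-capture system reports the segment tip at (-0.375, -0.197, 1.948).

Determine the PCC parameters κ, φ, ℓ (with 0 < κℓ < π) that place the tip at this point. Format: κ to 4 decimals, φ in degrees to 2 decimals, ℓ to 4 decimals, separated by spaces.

ρ = √(x²+y²) = √(-0.375² + -0.197²) = 0.42360
φ = atan2(y, x) mod 360° = atan2(-0.197, -0.375) = 207.7144°
|p|² = ρ² + z² = 0.42360² + 1.948² = 3.97414
κ = 2ρ / |p|² = 2×0.42360 / 3.97414 = 0.21318
θ = 2·atan2(ρ, z) = 2·atan2(0.42360, 1.948) = 0.42824 rad
ℓ = θ/κ = 0.42824/0.21318 = 2.00884

0.2132 207.71 2.0088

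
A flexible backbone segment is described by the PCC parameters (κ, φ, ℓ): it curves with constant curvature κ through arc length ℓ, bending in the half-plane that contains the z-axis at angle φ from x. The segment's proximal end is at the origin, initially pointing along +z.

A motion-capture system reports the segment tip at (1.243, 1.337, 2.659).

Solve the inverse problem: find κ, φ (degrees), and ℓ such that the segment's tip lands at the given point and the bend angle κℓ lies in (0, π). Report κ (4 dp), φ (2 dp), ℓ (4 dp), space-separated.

ρ = √(x²+y²) = √(1.243² + 1.337²) = 1.82555
φ = atan2(y, x) mod 360° = atan2(1.337, 1.243) = 47.0866°
|p|² = ρ² + z² = 1.82555² + 2.659² = 10.40290
κ = 2ρ / |p|² = 2×1.82555 / 10.40290 = 0.35097
θ = 2·atan2(ρ, z) = 2·atan2(1.82555, 2.659) = 1.20329 rad
ℓ = θ/κ = 1.20329/0.35097 = 3.42848

0.3510 47.09 3.4285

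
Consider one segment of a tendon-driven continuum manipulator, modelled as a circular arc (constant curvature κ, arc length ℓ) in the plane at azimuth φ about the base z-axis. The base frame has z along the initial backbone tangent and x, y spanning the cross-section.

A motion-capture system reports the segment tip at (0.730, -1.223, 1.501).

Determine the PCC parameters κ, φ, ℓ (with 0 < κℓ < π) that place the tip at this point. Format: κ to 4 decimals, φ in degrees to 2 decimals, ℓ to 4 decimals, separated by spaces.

ρ = √(x²+y²) = √(0.730² + -1.223²) = 1.42430
φ = atan2(y, x) mod 360° = atan2(-1.223, 0.730) = 300.8327°
|p|² = ρ² + z² = 1.42430² + 1.501² = 4.28163
κ = 2ρ / |p|² = 2×1.42430 / 4.28163 = 0.66531
θ = 2·atan2(ρ, z) = 2·atan2(1.42430, 1.501) = 1.51837 rad
ℓ = θ/κ = 1.51837/0.66531 = 2.28221

0.6653 300.83 2.2822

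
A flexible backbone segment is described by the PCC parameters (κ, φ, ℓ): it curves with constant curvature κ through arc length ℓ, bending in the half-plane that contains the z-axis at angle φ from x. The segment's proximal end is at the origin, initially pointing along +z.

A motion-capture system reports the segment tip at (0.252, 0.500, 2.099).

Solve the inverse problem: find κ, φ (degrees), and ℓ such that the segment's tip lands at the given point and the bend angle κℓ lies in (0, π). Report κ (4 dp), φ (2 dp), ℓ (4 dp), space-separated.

ρ = √(x²+y²) = √(0.252² + 0.500²) = 0.55991
φ = atan2(y, x) mod 360° = atan2(0.500, 0.252) = 63.2519°
|p|² = ρ² + z² = 0.55991² + 2.099² = 4.71931
κ = 2ρ / |p|² = 2×0.55991 / 4.71931 = 0.23729
θ = 2·atan2(ρ, z) = 2·atan2(0.55991, 2.099) = 0.52137 rad
ℓ = θ/κ = 0.52137/0.23729 = 2.19720

0.2373 63.25 2.1972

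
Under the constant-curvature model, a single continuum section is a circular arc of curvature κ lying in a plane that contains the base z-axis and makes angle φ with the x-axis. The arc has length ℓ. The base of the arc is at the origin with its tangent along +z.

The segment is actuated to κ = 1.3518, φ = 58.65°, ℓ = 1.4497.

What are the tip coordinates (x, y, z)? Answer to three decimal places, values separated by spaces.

θ = κ·ℓ = 1.3518 × 1.4497 = 1.95970 rad
ρ = (1 − cos θ)/κ = (1 − -0.37918)/1.3518 = 1.02025
z = sin θ / κ = 0.92532/1.3518 = 0.68451
x = ρ cos φ = 1.02025 × cos(58.65°) = 0.53080
y = ρ sin φ = 1.02025 × sin(58.65°) = 0.87130

0.531 0.871 0.685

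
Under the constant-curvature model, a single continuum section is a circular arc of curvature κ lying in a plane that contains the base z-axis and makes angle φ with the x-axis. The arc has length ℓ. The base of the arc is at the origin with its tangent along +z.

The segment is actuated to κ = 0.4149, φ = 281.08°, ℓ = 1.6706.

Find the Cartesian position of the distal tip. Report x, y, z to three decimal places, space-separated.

0.107 -0.546 1.540

θ = κ·ℓ = 0.4149 × 1.6706 = 0.69313 rad
ρ = (1 − cos θ)/κ = (1 − 0.76925)/0.4149 = 0.55616
z = sin θ / κ = 0.63895/0.4149 = 1.54001
x = ρ cos φ = 0.55616 × cos(281.08°) = 0.10688
y = ρ sin φ = 0.55616 × sin(281.08°) = -0.54579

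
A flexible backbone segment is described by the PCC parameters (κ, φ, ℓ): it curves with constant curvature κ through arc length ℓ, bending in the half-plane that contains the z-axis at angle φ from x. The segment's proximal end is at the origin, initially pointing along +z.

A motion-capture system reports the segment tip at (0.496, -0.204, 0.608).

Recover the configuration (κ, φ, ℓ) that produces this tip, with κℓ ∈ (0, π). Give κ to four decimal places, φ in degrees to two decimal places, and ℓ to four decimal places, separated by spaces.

ρ = √(x²+y²) = √(0.496² + -0.204²) = 0.53631
φ = atan2(y, x) mod 360° = atan2(-0.204, 0.496) = 337.6431°
|p|² = ρ² + z² = 0.53631² + 0.608² = 0.65730
κ = 2ρ / |p|² = 2×0.53631 / 0.65730 = 1.63188
θ = 2·atan2(ρ, z) = 2·atan2(0.53631, 0.608) = 1.44567 rad
ℓ = θ/κ = 1.44567/1.63188 = 0.88589

1.6319 337.64 0.8859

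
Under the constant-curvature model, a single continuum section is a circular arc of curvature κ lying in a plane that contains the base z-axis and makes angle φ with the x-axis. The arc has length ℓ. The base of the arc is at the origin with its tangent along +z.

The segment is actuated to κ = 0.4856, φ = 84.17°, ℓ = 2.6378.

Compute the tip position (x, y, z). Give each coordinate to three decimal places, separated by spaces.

0.149 1.463 1.973

θ = κ·ℓ = 0.4856 × 2.6378 = 1.28092 rad
ρ = (1 − cos θ)/κ = (1 − 0.28584)/0.4856 = 1.47068
z = sin θ / κ = 0.95828/0.4856 = 1.97339
x = ρ cos φ = 1.47068 × cos(84.17°) = 0.14939
y = ρ sin φ = 1.47068 × sin(84.17°) = 1.46307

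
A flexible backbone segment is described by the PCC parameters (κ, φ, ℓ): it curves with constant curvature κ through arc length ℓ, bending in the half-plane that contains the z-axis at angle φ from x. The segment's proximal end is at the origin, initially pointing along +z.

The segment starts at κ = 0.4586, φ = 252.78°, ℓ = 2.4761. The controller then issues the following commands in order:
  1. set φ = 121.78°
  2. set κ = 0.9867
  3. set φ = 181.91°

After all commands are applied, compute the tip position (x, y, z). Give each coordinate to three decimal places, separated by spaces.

initial: κ=0.4586, φ=252.78°, ℓ=2.4761
cmd 1: set φ=121.78° → (κ,φ,ℓ)=(0.4586,121.78°,2.4761) → tip=(-0.6642,1.0721,1.9772)
cmd 2: set κ=0.9867 → (κ,φ,ℓ)=(0.9867,121.78°,2.4761) → tip=(-0.9425,1.5213,0.6517)
cmd 3: set φ=181.91° → (κ,φ,ℓ)=(0.9867,181.91°,2.4761) → tip=(-1.7887,-0.0596,0.6517)

-1.789 -0.060 0.652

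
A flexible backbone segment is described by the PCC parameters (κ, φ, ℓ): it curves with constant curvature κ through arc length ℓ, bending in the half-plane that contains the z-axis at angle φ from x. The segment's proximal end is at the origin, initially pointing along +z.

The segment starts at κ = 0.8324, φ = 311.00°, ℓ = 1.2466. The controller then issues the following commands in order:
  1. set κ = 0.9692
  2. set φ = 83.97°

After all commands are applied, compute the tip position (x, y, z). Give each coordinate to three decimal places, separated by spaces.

0.070 0.662 0.965

initial: κ=0.8324, φ=311.00°, ℓ=1.2466
cmd 1: set κ=0.9692 → (κ,φ,ℓ)=(0.9692,311.00°,1.2466) → tip=(0.4368,-0.5025,0.9647)
cmd 2: set φ=83.97° → (κ,φ,ℓ)=(0.9692,83.97°,1.2466) → tip=(0.0699,0.6621,0.9647)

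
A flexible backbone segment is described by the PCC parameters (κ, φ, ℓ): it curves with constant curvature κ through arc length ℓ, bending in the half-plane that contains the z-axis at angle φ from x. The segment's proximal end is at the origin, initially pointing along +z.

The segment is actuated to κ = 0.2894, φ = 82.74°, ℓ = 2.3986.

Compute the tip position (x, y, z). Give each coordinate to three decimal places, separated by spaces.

θ = κ·ℓ = 0.2894 × 2.3986 = 0.69415 rad
ρ = (1 − cos θ)/κ = (1 − 0.76859)/0.2894 = 0.79960
z = sin θ / κ = 0.63974/0.2894 = 2.21056
x = ρ cos φ = 0.79960 × cos(82.74°) = 0.10105
y = ρ sin φ = 0.79960 × sin(82.74°) = 0.79319

0.101 0.793 2.211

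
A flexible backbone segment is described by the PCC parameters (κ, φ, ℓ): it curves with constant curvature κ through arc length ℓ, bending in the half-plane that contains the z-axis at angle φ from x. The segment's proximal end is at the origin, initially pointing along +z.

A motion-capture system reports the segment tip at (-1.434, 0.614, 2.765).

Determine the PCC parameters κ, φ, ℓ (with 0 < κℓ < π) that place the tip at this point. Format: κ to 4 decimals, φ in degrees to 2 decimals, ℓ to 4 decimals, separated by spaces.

0.3096 156.82 3.3187

ρ = √(x²+y²) = √(-1.434² + 0.614²) = 1.55992
φ = atan2(y, x) mod 360° = atan2(0.614, -1.434) = 156.8207°
|p|² = ρ² + z² = 1.55992² + 2.765² = 10.07858
κ = 2ρ / |p|² = 2×1.55992 / 10.07858 = 0.30955
θ = 2·atan2(ρ, z) = 2·atan2(1.55992, 2.765) = 1.02731 rad
ℓ = θ/κ = 1.02731/0.30955 = 3.31870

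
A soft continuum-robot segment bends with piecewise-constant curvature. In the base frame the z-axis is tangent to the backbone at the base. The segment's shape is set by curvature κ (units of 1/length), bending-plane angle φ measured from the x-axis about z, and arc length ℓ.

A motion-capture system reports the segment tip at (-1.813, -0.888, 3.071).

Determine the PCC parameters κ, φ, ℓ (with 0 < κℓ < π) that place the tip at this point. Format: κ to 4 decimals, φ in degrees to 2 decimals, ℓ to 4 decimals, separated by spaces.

ρ = √(x²+y²) = √(-1.813² + -0.888²) = 2.01879
φ = atan2(y, x) mod 360° = atan2(-0.888, -1.813) = 206.0954°
|p|² = ρ² + z² = 2.01879² + 3.071² = 13.50655
κ = 2ρ / |p|² = 2×2.01879 / 13.50655 = 0.29893
θ = 2·atan2(ρ, z) = 2·atan2(2.01879, 3.071) = 1.16308 rad
ℓ = θ/κ = 1.16308/0.29893 = 3.89075

0.2989 206.10 3.8907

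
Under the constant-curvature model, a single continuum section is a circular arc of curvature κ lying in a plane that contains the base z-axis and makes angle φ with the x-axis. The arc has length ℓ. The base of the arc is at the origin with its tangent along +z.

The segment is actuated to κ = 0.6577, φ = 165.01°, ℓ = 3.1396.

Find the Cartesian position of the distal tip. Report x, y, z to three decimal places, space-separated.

θ = κ·ℓ = 0.6577 × 3.1396 = 2.06491 rad
ρ = (1 − cos θ)/κ = (1 − -0.47426)/0.6577 = 2.24153
z = sin θ / κ = 0.88039/0.6577 = 1.33858
x = ρ cos φ = 2.24153 × cos(165.01°) = -2.16526
y = ρ sin φ = 2.24153 × sin(165.01°) = 0.57977

-2.165 0.580 1.339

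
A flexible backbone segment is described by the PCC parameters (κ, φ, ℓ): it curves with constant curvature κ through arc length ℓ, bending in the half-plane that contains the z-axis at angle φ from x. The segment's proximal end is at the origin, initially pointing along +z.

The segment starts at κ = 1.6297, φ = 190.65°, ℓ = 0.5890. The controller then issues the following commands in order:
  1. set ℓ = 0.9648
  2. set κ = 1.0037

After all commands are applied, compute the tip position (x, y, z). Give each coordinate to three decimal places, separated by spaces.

-0.424 -0.080 0.821

initial: κ=1.6297, φ=190.65°, ℓ=0.5890
cmd 1: set ℓ=0.9648 → (κ,φ,ℓ)=(1.6297,190.65°,0.9648) → tip=(-0.6040,-0.1136,0.6136)
cmd 2: set κ=1.0037 → (κ,φ,ℓ)=(1.0037,190.65°,0.9648) → tip=(-0.4243,-0.0798,0.8209)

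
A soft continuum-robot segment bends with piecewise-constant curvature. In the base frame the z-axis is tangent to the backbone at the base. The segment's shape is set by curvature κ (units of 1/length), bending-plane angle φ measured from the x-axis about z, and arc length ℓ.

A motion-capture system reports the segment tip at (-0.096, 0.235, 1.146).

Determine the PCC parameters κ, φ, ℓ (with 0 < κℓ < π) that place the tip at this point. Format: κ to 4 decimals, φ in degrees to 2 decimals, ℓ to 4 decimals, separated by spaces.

ρ = √(x²+y²) = √(-0.096² + 0.235²) = 0.25385
φ = atan2(y, x) mod 360° = atan2(0.235, -0.096) = 112.2205°
|p|² = ρ² + z² = 0.25385² + 1.146² = 1.37776
κ = 2ρ / |p|² = 2×0.25385 / 1.37776 = 0.36850
θ = 2·atan2(ρ, z) = 2·atan2(0.25385, 1.146) = 0.43598 rad
ℓ = θ/κ = 0.43598/0.36850 = 1.18313

0.3685 112.22 1.1831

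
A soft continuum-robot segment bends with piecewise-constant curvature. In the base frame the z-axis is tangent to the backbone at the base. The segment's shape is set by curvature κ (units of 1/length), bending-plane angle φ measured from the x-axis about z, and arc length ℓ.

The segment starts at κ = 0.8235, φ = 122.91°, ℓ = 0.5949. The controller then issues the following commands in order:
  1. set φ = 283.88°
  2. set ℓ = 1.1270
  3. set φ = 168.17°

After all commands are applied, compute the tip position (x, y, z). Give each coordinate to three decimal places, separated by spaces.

initial: κ=0.8235, φ=122.91°, ℓ=0.5949
cmd 1: set φ=283.88° → (κ,φ,ℓ)=(0.8235,283.88°,0.5949) → tip=(0.0343,-0.1387,0.5714)
cmd 2: set ℓ=1.1270 → (κ,φ,ℓ)=(0.8235,283.88°,1.1270) → tip=(0.1167,-0.4723,0.9720)
cmd 3: set φ=168.17° → (κ,φ,ℓ)=(0.8235,168.17°,1.1270) → tip=(-0.4762,0.0997,0.9720)

-0.476 0.100 0.972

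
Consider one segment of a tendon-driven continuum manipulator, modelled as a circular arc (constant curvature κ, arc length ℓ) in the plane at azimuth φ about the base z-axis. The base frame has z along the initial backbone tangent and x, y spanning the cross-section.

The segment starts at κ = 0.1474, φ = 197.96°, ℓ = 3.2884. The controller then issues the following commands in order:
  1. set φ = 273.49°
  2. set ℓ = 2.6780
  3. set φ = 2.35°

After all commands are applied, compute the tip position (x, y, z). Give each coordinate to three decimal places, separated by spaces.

initial: κ=0.1474, φ=197.96°, ℓ=3.2884
cmd 1: set φ=273.49° → (κ,φ,ℓ)=(0.1474,273.49°,3.2884) → tip=(0.0476,-0.7800,3.1611)
cmd 2: set ℓ=2.6780 → (κ,φ,ℓ)=(0.1474,273.49°,2.6780) → tip=(0.0318,-0.5208,2.6090)
cmd 3: set φ=2.35° → (κ,φ,ℓ)=(0.1474,2.35°,2.6780) → tip=(0.5213,0.0214,2.6090)

0.521 0.021 2.609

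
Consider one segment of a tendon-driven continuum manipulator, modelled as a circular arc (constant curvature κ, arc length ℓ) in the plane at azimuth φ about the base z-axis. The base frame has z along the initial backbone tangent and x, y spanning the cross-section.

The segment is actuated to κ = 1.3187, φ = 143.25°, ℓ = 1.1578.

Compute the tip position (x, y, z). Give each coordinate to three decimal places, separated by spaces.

θ = κ·ℓ = 1.3187 × 1.1578 = 1.52679 rad
ρ = (1 − cos θ)/κ = (1 − 0.04399)/1.3187 = 0.72496
z = sin θ / κ = 0.99903/1.3187 = 0.75759
x = ρ cos φ = 0.72496 × cos(143.25°) = -0.58088
y = ρ sin φ = 0.72496 × sin(143.25°) = 0.43376

-0.581 0.434 0.758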